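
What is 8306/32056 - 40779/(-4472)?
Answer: 168044507/17919304 ≈ 9.3779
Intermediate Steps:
8306/32056 - 40779/(-4472) = 8306*(1/32056) - 40779*(-1/4472) = 4153/16028 + 40779/4472 = 168044507/17919304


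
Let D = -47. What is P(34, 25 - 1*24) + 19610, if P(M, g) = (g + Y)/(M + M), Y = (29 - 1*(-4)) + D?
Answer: 1333467/68 ≈ 19610.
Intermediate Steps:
Y = -14 (Y = (29 - 1*(-4)) - 47 = (29 + 4) - 47 = 33 - 47 = -14)
P(M, g) = (-14 + g)/(2*M) (P(M, g) = (g - 14)/(M + M) = (-14 + g)/((2*M)) = (-14 + g)*(1/(2*M)) = (-14 + g)/(2*M))
P(34, 25 - 1*24) + 19610 = (1/2)*(-14 + (25 - 1*24))/34 + 19610 = (1/2)*(1/34)*(-14 + (25 - 24)) + 19610 = (1/2)*(1/34)*(-14 + 1) + 19610 = (1/2)*(1/34)*(-13) + 19610 = -13/68 + 19610 = 1333467/68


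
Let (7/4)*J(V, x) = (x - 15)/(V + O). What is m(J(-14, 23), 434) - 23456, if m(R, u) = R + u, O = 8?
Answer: -483478/21 ≈ -23023.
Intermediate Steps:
J(V, x) = 4*(-15 + x)/(7*(8 + V)) (J(V, x) = 4*((x - 15)/(V + 8))/7 = 4*((-15 + x)/(8 + V))/7 = 4*(-15 + x)/(7*(8 + V)))
m(J(-14, 23), 434) - 23456 = (4*(-15 + 23)/(7*(8 - 14)) + 434) - 23456 = ((4/7)*8/(-6) + 434) - 23456 = ((4/7)*(-⅙)*8 + 434) - 23456 = (-16/21 + 434) - 23456 = 9098/21 - 23456 = -483478/21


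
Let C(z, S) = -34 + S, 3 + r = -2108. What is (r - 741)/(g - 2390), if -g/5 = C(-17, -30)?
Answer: 62/45 ≈ 1.3778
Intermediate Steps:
r = -2111 (r = -3 - 2108 = -2111)
g = 320 (g = -5*(-34 - 30) = -5*(-64) = 320)
(r - 741)/(g - 2390) = (-2111 - 741)/(320 - 2390) = -2852/(-2070) = -2852*(-1/2070) = 62/45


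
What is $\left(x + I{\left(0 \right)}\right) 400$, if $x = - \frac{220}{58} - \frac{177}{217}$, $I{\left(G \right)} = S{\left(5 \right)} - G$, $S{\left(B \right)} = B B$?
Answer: $\frac{51328800}{6293} \approx 8156.5$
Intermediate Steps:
$S{\left(B \right)} = B^{2}$
$I{\left(G \right)} = 25 - G$ ($I{\left(G \right)} = 5^{2} - G = 25 - G$)
$x = - \frac{29003}{6293}$ ($x = \left(-220\right) \frac{1}{58} - \frac{177}{217} = - \frac{110}{29} - \frac{177}{217} = - \frac{29003}{6293} \approx -4.6088$)
$\left(x + I{\left(0 \right)}\right) 400 = \left(- \frac{29003}{6293} + \left(25 - 0\right)\right) 400 = \left(- \frac{29003}{6293} + \left(25 + 0\right)\right) 400 = \left(- \frac{29003}{6293} + 25\right) 400 = \frac{128322}{6293} \cdot 400 = \frac{51328800}{6293}$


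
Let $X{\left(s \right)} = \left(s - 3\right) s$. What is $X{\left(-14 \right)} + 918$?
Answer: $1156$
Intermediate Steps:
$X{\left(s \right)} = s \left(-3 + s\right)$ ($X{\left(s \right)} = \left(-3 + s\right) s = s \left(-3 + s\right)$)
$X{\left(-14 \right)} + 918 = - 14 \left(-3 - 14\right) + 918 = \left(-14\right) \left(-17\right) + 918 = 238 + 918 = 1156$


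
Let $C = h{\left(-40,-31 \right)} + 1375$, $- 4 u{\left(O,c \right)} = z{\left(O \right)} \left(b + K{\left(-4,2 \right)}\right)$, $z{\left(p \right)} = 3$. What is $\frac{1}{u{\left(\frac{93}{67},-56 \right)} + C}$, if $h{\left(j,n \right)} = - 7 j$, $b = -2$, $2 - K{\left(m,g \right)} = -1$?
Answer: $\frac{4}{6617} \approx 0.0006045$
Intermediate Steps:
$K{\left(m,g \right)} = 3$ ($K{\left(m,g \right)} = 2 - -1 = 2 + 1 = 3$)
$u{\left(O,c \right)} = - \frac{3}{4}$ ($u{\left(O,c \right)} = - \frac{3 \left(-2 + 3\right)}{4} = - \frac{3 \cdot 1}{4} = \left(- \frac{1}{4}\right) 3 = - \frac{3}{4}$)
$C = 1655$ ($C = \left(-7\right) \left(-40\right) + 1375 = 280 + 1375 = 1655$)
$\frac{1}{u{\left(\frac{93}{67},-56 \right)} + C} = \frac{1}{- \frac{3}{4} + 1655} = \frac{1}{\frac{6617}{4}} = \frac{4}{6617}$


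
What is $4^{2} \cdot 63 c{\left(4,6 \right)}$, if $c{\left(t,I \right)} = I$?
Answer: $6048$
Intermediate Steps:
$4^{2} \cdot 63 c{\left(4,6 \right)} = 4^{2} \cdot 63 \cdot 6 = 16 \cdot 63 \cdot 6 = 1008 \cdot 6 = 6048$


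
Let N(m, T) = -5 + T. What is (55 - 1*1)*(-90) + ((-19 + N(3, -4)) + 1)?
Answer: -4887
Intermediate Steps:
(55 - 1*1)*(-90) + ((-19 + N(3, -4)) + 1) = (55 - 1*1)*(-90) + ((-19 + (-5 - 4)) + 1) = (55 - 1)*(-90) + ((-19 - 9) + 1) = 54*(-90) + (-28 + 1) = -4860 - 27 = -4887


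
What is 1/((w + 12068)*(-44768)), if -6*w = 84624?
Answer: 1/91147648 ≈ 1.0971e-8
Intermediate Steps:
w = -14104 (w = -1/6*84624 = -14104)
1/((w + 12068)*(-44768)) = 1/((-14104 + 12068)*(-44768)) = -1/44768/(-2036) = -1/2036*(-1/44768) = 1/91147648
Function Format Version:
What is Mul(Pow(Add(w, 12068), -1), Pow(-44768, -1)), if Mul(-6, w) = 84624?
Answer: Rational(1, 91147648) ≈ 1.0971e-8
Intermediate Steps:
w = -14104 (w = Mul(Rational(-1, 6), 84624) = -14104)
Mul(Pow(Add(w, 12068), -1), Pow(-44768, -1)) = Mul(Pow(Add(-14104, 12068), -1), Pow(-44768, -1)) = Mul(Pow(-2036, -1), Rational(-1, 44768)) = Mul(Rational(-1, 2036), Rational(-1, 44768)) = Rational(1, 91147648)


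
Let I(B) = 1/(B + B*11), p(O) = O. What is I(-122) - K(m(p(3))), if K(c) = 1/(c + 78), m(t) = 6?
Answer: -43/3416 ≈ -0.012588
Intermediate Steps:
I(B) = 1/(12*B) (I(B) = 1/(B + 11*B) = 1/(12*B))
K(c) = 1/(78 + c)
I(-122) - K(m(p(3))) = (1/12)/(-122) - 1/(78 + 6) = (1/12)*(-1/122) - 1/84 = -1/1464 - 1*1/84 = -1/1464 - 1/84 = -43/3416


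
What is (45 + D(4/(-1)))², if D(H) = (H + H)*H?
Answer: 5929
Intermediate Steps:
D(H) = 2*H² (D(H) = (2*H)*H = 2*H²)
(45 + D(4/(-1)))² = (45 + 2*(4/(-1))²)² = (45 + 2*(4*(-1))²)² = (45 + 2*(-4)²)² = (45 + 2*16)² = (45 + 32)² = 77² = 5929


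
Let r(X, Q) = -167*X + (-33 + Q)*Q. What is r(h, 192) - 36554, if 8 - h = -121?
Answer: -27569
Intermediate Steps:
h = 129 (h = 8 - 1*(-121) = 8 + 121 = 129)
r(X, Q) = -167*X + Q*(-33 + Q)
r(h, 192) - 36554 = (192² - 167*129 - 33*192) - 36554 = (36864 - 21543 - 6336) - 36554 = 8985 - 36554 = -27569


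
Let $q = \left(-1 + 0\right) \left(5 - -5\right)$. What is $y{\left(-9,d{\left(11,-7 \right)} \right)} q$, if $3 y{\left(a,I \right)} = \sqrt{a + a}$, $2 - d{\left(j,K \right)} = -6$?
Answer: $- 10 i \sqrt{2} \approx - 14.142 i$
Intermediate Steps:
$d{\left(j,K \right)} = 8$ ($d{\left(j,K \right)} = 2 - -6 = 2 + 6 = 8$)
$y{\left(a,I \right)} = \frac{\sqrt{2} \sqrt{a}}{3}$ ($y{\left(a,I \right)} = \frac{\sqrt{a + a}}{3} = \frac{\sqrt{2 a}}{3} = \frac{\sqrt{2} \sqrt{a}}{3}$)
$q = -10$ ($q = - (5 + 5) = \left(-1\right) 10 = -10$)
$y{\left(-9,d{\left(11,-7 \right)} \right)} q = \frac{\sqrt{2} \sqrt{-9}}{3} \left(-10\right) = \frac{\sqrt{2} \cdot 3 i}{3} \left(-10\right) = i \sqrt{2} \left(-10\right) = - 10 i \sqrt{2}$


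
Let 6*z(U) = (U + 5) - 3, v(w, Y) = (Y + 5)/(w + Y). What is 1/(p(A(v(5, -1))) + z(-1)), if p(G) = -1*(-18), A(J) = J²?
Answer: 6/109 ≈ 0.055046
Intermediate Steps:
v(w, Y) = (5 + Y)/(Y + w)
z(U) = ⅓ + U/6 (z(U) = ((U + 5) - 3)/6 = ((5 + U) - 3)/6 = (2 + U)/6 = ⅓ + U/6)
p(G) = 18
1/(p(A(v(5, -1))) + z(-1)) = 1/(18 + (⅓ + (⅙)*(-1))) = 1/(18 + (⅓ - ⅙)) = 1/(18 + ⅙) = 1/(109/6) = 6/109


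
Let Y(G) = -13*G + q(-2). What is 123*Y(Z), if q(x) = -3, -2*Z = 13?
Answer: 20049/2 ≈ 10025.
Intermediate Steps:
Z = -13/2 (Z = -1/2*13 = -13/2 ≈ -6.5000)
Y(G) = -3 - 13*G (Y(G) = -13*G - 3 = -3 - 13*G)
123*Y(Z) = 123*(-3 - 13*(-13/2)) = 123*(-3 + 169/2) = 123*(163/2) = 20049/2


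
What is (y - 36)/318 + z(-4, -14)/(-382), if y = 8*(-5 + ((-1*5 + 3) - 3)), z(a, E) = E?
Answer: -9965/30369 ≈ -0.32813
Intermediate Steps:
y = -80 (y = 8*(-5 + ((-5 + 3) - 3)) = 8*(-5 + (-2 - 3)) = 8*(-5 - 5) = 8*(-10) = -80)
(y - 36)/318 + z(-4, -14)/(-382) = (-80 - 36)/318 - 14/(-382) = -116*1/318 - 14*(-1/382) = -58/159 + 7/191 = -9965/30369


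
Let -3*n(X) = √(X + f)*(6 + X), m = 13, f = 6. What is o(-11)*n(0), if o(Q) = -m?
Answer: 26*√6 ≈ 63.687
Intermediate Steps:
o(Q) = -13 (o(Q) = -1*13 = -13)
n(X) = -(6 + X)^(3/2)/3 (n(X) = -√(X + 6)*(6 + X)/3 = -√(6 + X)*(6 + X)/3 = -(6 + X)^(3/2)/3)
o(-11)*n(0) = -(-13)*(6 + 0)^(3/2)/3 = -(-13)*6^(3/2)/3 = -(-13)*6*√6/3 = -(-26)*√6 = 26*√6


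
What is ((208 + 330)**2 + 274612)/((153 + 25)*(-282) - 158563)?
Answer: -564056/208759 ≈ -2.7020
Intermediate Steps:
((208 + 330)**2 + 274612)/((153 + 25)*(-282) - 158563) = (538**2 + 274612)/(178*(-282) - 158563) = (289444 + 274612)/(-50196 - 158563) = 564056/(-208759) = 564056*(-1/208759) = -564056/208759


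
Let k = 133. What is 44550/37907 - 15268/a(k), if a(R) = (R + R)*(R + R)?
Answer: 643353931/670536923 ≈ 0.95946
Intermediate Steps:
a(R) = 4*R² (a(R) = (2*R)*(2*R) = 4*R²)
44550/37907 - 15268/a(k) = 44550/37907 - 15268/(4*133²) = 44550*(1/37907) - 15268/(4*17689) = 44550/37907 - 15268/70756 = 44550/37907 - 15268*1/70756 = 44550/37907 - 3817/17689 = 643353931/670536923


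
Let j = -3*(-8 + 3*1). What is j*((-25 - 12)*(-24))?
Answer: 13320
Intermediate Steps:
j = 15 (j = -3*(-8 + 3) = -3*(-5) = 15)
j*((-25 - 12)*(-24)) = 15*((-25 - 12)*(-24)) = 15*(-37*(-24)) = 15*888 = 13320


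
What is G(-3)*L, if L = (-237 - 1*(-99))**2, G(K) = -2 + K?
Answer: -95220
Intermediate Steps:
L = 19044 (L = (-237 + 99)**2 = (-138)**2 = 19044)
G(-3)*L = (-2 - 3)*19044 = -5*19044 = -95220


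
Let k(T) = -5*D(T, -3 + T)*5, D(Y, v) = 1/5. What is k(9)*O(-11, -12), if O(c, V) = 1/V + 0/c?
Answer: 5/12 ≈ 0.41667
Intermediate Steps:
D(Y, v) = ⅕
O(c, V) = 1/V (O(c, V) = 1/V + 0 = 1/V)
k(T) = -5 (k(T) = -5*⅕*5 = -1*5 = -5)
k(9)*O(-11, -12) = -5/(-12) = -5*(-1/12) = 5/12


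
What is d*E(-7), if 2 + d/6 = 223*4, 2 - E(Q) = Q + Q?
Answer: 85440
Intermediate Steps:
E(Q) = 2 - 2*Q (E(Q) = 2 - (Q + Q) = 2 - 2*Q)
d = 5340 (d = -12 + 6*(223*4) = -12 + 6*892 = -12 + 5352 = 5340)
d*E(-7) = 5340*(2 - 2*(-7)) = 5340*(2 + 14) = 5340*16 = 85440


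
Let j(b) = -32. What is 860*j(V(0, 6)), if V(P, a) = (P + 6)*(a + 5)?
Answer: -27520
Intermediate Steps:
V(P, a) = (5 + a)*(6 + P) (V(P, a) = (6 + P)*(5 + a) = (5 + a)*(6 + P))
860*j(V(0, 6)) = 860*(-32) = -27520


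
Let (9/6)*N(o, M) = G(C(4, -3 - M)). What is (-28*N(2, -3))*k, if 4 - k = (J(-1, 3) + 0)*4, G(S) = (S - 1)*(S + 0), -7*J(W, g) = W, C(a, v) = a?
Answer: -768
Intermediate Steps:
J(W, g) = -W/7
G(S) = S*(-1 + S) (G(S) = (-1 + S)*S = S*(-1 + S))
N(o, M) = 8 (N(o, M) = 2*(4*(-1 + 4))/3 = 2*(4*3)/3 = (⅔)*12 = 8)
k = 24/7 (k = 4 - (-⅐*(-1) + 0)*4 = 4 - (⅐ + 0)*4 = 4 - 4/7 = 24/7 ≈ 3.4286)
(-28*N(2, -3))*k = -28*8*(24/7) = -224*24/7 = -768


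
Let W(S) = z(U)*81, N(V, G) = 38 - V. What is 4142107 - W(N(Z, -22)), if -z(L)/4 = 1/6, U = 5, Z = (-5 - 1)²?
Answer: 4142161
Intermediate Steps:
Z = 36 (Z = (-6)² = 36)
z(L) = -⅔ (z(L) = -4/6 = -4*⅙ = -⅔)
W(S) = -54 (W(S) = -⅔*81 = -54)
4142107 - W(N(Z, -22)) = 4142107 - 1*(-54) = 4142107 + 54 = 4142161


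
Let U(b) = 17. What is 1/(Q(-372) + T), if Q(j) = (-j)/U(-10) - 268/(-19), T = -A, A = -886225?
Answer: 323/286262299 ≈ 1.1283e-6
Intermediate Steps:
T = 886225 (T = -1*(-886225) = 886225)
Q(j) = 268/19 - j/17 (Q(j) = -j/17 - 268/(-19) = -j*(1/17) - 268*(-1/19) = -j/17 + 268/19 = 268/19 - j/17)
1/(Q(-372) + T) = 1/((268/19 - 1/17*(-372)) + 886225) = 1/((268/19 + 372/17) + 886225) = 1/(11624/323 + 886225) = 1/(286262299/323) = 323/286262299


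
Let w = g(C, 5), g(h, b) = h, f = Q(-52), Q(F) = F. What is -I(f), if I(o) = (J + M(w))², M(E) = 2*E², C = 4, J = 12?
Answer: -1936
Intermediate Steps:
f = -52
w = 4
I(o) = 1936 (I(o) = (12 + 2*4²)² = (12 + 2*16)² = (12 + 32)² = 44² = 1936)
-I(f) = -1*1936 = -1936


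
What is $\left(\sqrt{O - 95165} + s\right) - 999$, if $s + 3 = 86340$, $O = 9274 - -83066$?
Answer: $85338 + 5 i \sqrt{113} \approx 85338.0 + 53.151 i$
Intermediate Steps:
$O = 92340$ ($O = 9274 + 83066 = 92340$)
$s = 86337$ ($s = -3 + 86340 = 86337$)
$\left(\sqrt{O - 95165} + s\right) - 999 = \left(\sqrt{92340 - 95165} + 86337\right) - 999 = \left(\sqrt{-2825} + 86337\right) - 999 = \left(5 i \sqrt{113} + 86337\right) - 999 = \left(86337 + 5 i \sqrt{113}\right) - 999 = 85338 + 5 i \sqrt{113}$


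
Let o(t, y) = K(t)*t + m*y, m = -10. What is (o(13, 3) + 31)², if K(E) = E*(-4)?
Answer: 455625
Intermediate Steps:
K(E) = -4*E
o(t, y) = -10*y - 4*t² (o(t, y) = (-4*t)*t - 10*y = -4*t² - 10*y = -10*y - 4*t²)
(o(13, 3) + 31)² = ((-10*3 - 4*13²) + 31)² = ((-30 - 4*169) + 31)² = ((-30 - 676) + 31)² = (-706 + 31)² = (-675)² = 455625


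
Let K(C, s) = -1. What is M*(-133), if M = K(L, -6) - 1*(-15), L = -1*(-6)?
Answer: -1862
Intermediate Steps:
L = 6
M = 14 (M = -1 - 1*(-15) = -1 + 15 = 14)
M*(-133) = 14*(-133) = -1862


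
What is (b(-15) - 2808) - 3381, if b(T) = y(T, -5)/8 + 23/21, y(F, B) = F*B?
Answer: -1037993/168 ≈ -6178.5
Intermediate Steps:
y(F, B) = B*F
b(T) = 23/21 - 5*T/8 (b(T) = -5*T/8 + 23/21 = 23/21 - 5*T/8)
(b(-15) - 2808) - 3381 = ((23/21 - 5/8*(-15)) - 2808) - 3381 = ((23/21 + 75/8) - 2808) - 3381 = (1759/168 - 2808) - 3381 = -469985/168 - 3381 = -1037993/168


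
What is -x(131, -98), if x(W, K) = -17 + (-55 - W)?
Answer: 203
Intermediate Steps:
x(W, K) = -72 - W
-x(131, -98) = -(-72 - 1*131) = -(-72 - 131) = -1*(-203) = 203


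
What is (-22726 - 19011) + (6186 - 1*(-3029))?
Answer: -32522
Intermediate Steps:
(-22726 - 19011) + (6186 - 1*(-3029)) = -41737 + (6186 + 3029) = -41737 + 9215 = -32522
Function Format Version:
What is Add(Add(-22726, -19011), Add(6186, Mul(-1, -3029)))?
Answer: -32522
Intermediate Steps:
Add(Add(-22726, -19011), Add(6186, Mul(-1, -3029))) = Add(-41737, Add(6186, 3029)) = Add(-41737, 9215) = -32522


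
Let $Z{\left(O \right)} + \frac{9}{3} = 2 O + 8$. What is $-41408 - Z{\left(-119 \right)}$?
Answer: $-41175$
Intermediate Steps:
$Z{\left(O \right)} = 5 + 2 O$ ($Z{\left(O \right)} = -3 + \left(2 O + 8\right) = -3 + \left(8 + 2 O\right) = 5 + 2 O$)
$-41408 - Z{\left(-119 \right)} = -41408 - \left(5 + 2 \left(-119\right)\right) = -41408 - \left(5 - 238\right) = -41408 - -233 = -41408 + 233 = -41175$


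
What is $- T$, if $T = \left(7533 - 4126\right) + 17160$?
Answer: $-20567$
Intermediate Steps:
$T = 20567$ ($T = 3407 + 17160 = 20567$)
$- T = \left(-1\right) 20567 = -20567$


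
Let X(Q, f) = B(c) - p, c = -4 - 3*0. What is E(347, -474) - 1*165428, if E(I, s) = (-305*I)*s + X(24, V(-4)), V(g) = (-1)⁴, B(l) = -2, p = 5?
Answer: 50000355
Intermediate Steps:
c = -4 (c = -4 + 0 = -4)
V(g) = 1
X(Q, f) = -7 (X(Q, f) = -2 - 1*5 = -2 - 5 = -7)
E(I, s) = -7 - 305*I*s (E(I, s) = (-305*I)*s - 7 = -305*I*s - 7 = -7 - 305*I*s)
E(347, -474) - 1*165428 = (-7 - 305*347*(-474)) - 1*165428 = (-7 + 50165790) - 165428 = 50165783 - 165428 = 50000355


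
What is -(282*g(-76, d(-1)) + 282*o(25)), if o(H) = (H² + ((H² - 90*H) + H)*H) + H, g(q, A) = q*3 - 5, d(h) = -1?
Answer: 11162406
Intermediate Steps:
g(q, A) = -5 + 3*q (g(q, A) = 3*q - 5 = -5 + 3*q)
o(H) = H + H² + H*(H² - 89*H) (o(H) = (H² + (H² - 89*H)*H) + H = (H² + H*(H² - 89*H)) + H = H + H² + H*(H² - 89*H))
-(282*g(-76, d(-1)) + 282*o(25)) = -(-1410 - 64296 + 7050*(1 + 25² - 88*25)) = -(-65706 + 7050*(1 + 625 - 2200)) = -282/(1/(-233 + 25*(-1574))) = -282/(1/(-233 - 39350)) = -282/(1/(-39583)) = -282/(-1/39583) = -282*(-39583) = 11162406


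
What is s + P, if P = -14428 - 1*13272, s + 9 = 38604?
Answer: 10895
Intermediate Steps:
s = 38595 (s = -9 + 38604 = 38595)
P = -27700 (P = -14428 - 13272 = -27700)
s + P = 38595 - 27700 = 10895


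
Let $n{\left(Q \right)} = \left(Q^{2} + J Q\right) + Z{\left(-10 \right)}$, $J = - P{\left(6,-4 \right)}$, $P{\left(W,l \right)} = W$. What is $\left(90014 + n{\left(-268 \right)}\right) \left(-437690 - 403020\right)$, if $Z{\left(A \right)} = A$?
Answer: $-137402279560$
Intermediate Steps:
$J = -6$ ($J = \left(-1\right) 6 = -6$)
$n{\left(Q \right)} = -10 + Q^{2} - 6 Q$ ($n{\left(Q \right)} = \left(Q^{2} - 6 Q\right) - 10 = -10 + Q^{2} - 6 Q$)
$\left(90014 + n{\left(-268 \right)}\right) \left(-437690 - 403020\right) = \left(90014 - \left(-1598 - 71824\right)\right) \left(-437690 - 403020\right) = \left(90014 + \left(-10 + 71824 + 1608\right)\right) \left(-840710\right) = \left(90014 + 73422\right) \left(-840710\right) = 163436 \left(-840710\right) = -137402279560$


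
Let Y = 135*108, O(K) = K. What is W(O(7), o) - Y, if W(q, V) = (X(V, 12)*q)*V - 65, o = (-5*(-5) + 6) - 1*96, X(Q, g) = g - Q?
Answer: -49680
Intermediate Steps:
o = -65 (o = (25 + 6) - 96 = 31 - 96 = -65)
W(q, V) = -65 + V*q*(12 - V) (W(q, V) = ((12 - V)*q)*V - 65 = (q*(12 - V))*V - 65 = V*q*(12 - V) - 65 = -65 + V*q*(12 - V))
Y = 14580
W(O(7), o) - Y = (-65 - 1*(-65)*7*(-12 - 65)) - 1*14580 = (-65 - 1*(-65)*7*(-77)) - 14580 = (-65 - 35035) - 14580 = -35100 - 14580 = -49680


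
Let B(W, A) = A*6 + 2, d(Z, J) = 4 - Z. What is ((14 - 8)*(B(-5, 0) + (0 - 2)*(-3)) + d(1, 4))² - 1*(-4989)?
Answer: 7590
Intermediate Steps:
B(W, A) = 2 + 6*A (B(W, A) = 6*A + 2 = 2 + 6*A)
((14 - 8)*(B(-5, 0) + (0 - 2)*(-3)) + d(1, 4))² - 1*(-4989) = ((14 - 8)*((2 + 6*0) + (0 - 2)*(-3)) + (4 - 1*1))² - 1*(-4989) = (6*((2 + 0) - 2*(-3)) + (4 - 1))² + 4989 = (6*(2 + 6) + 3)² + 4989 = (6*8 + 3)² + 4989 = (48 + 3)² + 4989 = 51² + 4989 = 2601 + 4989 = 7590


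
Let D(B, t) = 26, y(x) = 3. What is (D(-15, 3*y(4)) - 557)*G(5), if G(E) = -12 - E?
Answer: 9027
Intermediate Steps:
(D(-15, 3*y(4)) - 557)*G(5) = (26 - 557)*(-12 - 1*5) = -531*(-12 - 5) = -531*(-17) = 9027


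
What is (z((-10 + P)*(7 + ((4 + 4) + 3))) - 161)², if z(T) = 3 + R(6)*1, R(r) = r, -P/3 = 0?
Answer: 23104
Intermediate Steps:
P = 0 (P = -3*0 = 0)
z(T) = 9 (z(T) = 3 + 6*1 = 3 + 6 = 9)
(z((-10 + P)*(7 + ((4 + 4) + 3))) - 161)² = (9 - 161)² = (-152)² = 23104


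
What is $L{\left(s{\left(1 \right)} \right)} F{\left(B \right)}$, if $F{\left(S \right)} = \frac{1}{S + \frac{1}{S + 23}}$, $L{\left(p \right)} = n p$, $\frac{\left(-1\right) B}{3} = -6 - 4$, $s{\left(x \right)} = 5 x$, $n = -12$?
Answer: $- \frac{3180}{1591} \approx -1.9987$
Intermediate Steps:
$B = 30$ ($B = - 3 \left(-6 - 4\right) = \left(-3\right) \left(-10\right) = 30$)
$L{\left(p \right)} = - 12 p$
$F{\left(S \right)} = \frac{1}{S + \frac{1}{23 + S}}$
$L{\left(s{\left(1 \right)} \right)} F{\left(B \right)} = - 12 \cdot 5 \cdot 1 \frac{23 + 30}{1 + 30^{2} + 23 \cdot 30} = \left(-12\right) 5 \frac{1}{1 + 900 + 690} \cdot 53 = - 60 \cdot \frac{1}{1591} \cdot 53 = \left(-60\right) \frac{53}{1591} = - \frac{3180}{1591}$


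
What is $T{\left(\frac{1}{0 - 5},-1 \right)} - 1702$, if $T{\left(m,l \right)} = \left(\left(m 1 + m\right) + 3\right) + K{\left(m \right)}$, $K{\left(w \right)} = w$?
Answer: $- \frac{8498}{5} \approx -1699.6$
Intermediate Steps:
$T{\left(m,l \right)} = 3 + 3 m$ ($T{\left(m,l \right)} = \left(\left(m 1 + m\right) + 3\right) + m = \left(\left(m + m\right) + 3\right) + m = \left(2 m + 3\right) + m = \left(3 + 2 m\right) + m = 3 + 3 m$)
$T{\left(\frac{1}{0 - 5},-1 \right)} - 1702 = \left(3 + \frac{3}{0 - 5}\right) - 1702 = \left(3 + \frac{3}{-5}\right) - 1702 = \left(3 + 3 \left(- \frac{1}{5}\right)\right) - 1702 = \left(3 - \frac{3}{5}\right) - 1702 = \frac{12}{5} - 1702 = - \frac{8498}{5}$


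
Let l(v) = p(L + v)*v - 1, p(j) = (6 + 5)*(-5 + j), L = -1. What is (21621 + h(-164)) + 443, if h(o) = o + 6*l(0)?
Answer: 21894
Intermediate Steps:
p(j) = -55 + 11*j (p(j) = 11*(-5 + j) = -55 + 11*j)
l(v) = -1 + v*(-66 + 11*v) (l(v) = (-55 + 11*(-1 + v))*v - 1 = (-55 + (-11 + 11*v))*v - 1 = (-66 + 11*v)*v - 1 = v*(-66 + 11*v) - 1 = -1 + v*(-66 + 11*v))
h(o) = -6 + o (h(o) = o + 6*(-1 + 11*0*(-6 + 0)) = o + 6*(-1 + 11*0*(-6)) = o + 6*(-1 + 0) = o + 6*(-1) = o - 6 = -6 + o)
(21621 + h(-164)) + 443 = (21621 + (-6 - 164)) + 443 = (21621 - 170) + 443 = 21451 + 443 = 21894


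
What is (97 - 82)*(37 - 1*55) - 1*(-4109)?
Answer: 3839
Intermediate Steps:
(97 - 82)*(37 - 1*55) - 1*(-4109) = 15*(37 - 55) + 4109 = 15*(-18) + 4109 = -270 + 4109 = 3839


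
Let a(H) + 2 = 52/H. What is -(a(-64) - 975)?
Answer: 15645/16 ≈ 977.81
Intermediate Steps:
a(H) = -2 + 52/H
-(a(-64) - 975) = -((-2 + 52/(-64)) - 975) = -((-2 + 52*(-1/64)) - 975) = -((-2 - 13/16) - 975) = -(-45/16 - 975) = -1*(-15645/16) = 15645/16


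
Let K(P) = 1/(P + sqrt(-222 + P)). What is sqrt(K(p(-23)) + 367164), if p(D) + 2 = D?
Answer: sqrt((9179099 - 367164*I*sqrt(247))/(25 - I*sqrt(247))) ≈ 605.94 - 0.e-5*I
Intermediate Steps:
p(D) = -2 + D
sqrt(K(p(-23)) + 367164) = sqrt(1/((-2 - 23) + sqrt(-222 + (-2 - 23))) + 367164) = sqrt(1/(-25 + sqrt(-222 - 25)) + 367164) = sqrt(1/(-25 + sqrt(-247)) + 367164) = sqrt(1/(-25 + I*sqrt(247)) + 367164) = sqrt(367164 + 1/(-25 + I*sqrt(247)))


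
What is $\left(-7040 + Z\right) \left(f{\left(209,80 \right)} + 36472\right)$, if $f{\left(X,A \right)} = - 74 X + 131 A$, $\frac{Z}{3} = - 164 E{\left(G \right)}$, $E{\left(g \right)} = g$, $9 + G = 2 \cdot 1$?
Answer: $-113223656$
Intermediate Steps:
$G = -7$ ($G = -9 + 2 \cdot 1 = -9 + 2 = -7$)
$Z = 3444$ ($Z = 3 \left(\left(-164\right) \left(-7\right)\right) = 3 \cdot 1148 = 3444$)
$\left(-7040 + Z\right) \left(f{\left(209,80 \right)} + 36472\right) = \left(-7040 + 3444\right) \left(\left(\left(-74\right) 209 + 131 \cdot 80\right) + 36472\right) = - 3596 \left(\left(-15466 + 10480\right) + 36472\right) = - 3596 \left(-4986 + 36472\right) = \left(-3596\right) 31486 = -113223656$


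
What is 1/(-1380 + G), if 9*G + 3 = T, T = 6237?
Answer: -3/2062 ≈ -0.0014549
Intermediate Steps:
G = 2078/3 (G = -1/3 + (1/9)*6237 = -1/3 + 693 = 2078/3 ≈ 692.67)
1/(-1380 + G) = 1/(-1380 + 2078/3) = 1/(-2062/3) = -3/2062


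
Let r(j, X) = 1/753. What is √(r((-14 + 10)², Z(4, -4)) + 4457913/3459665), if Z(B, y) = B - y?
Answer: √8753927798625332730/2605127745 ≈ 1.1357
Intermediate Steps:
r(j, X) = 1/753
√(r((-14 + 10)², Z(4, -4)) + 4457913/3459665) = √(1/753 + 4457913/3459665) = √(3360268154/2605127745) = √8753927798625332730/2605127745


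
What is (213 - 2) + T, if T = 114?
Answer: 325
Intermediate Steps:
(213 - 2) + T = (213 - 2) + 114 = 211 + 114 = 325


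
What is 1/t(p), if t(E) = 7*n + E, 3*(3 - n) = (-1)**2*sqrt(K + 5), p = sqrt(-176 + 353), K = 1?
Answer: 3/(63 - 7*sqrt(6) + 3*sqrt(177)) ≈ 0.034979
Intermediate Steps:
p = sqrt(177) ≈ 13.304
n = 3 - sqrt(6)/3 (n = 3 - (-1)**2*sqrt(1 + 5)/3 = 3 - sqrt(6)/3 ≈ 2.1835)
t(E) = 21 + E - 7*sqrt(6)/3 (t(E) = 7*(3 - sqrt(6)/3) + E = (21 - 7*sqrt(6)/3) + E = 21 + E - 7*sqrt(6)/3)
1/t(p) = 1/(21 + sqrt(177) - 7*sqrt(6)/3)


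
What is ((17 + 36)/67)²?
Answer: 2809/4489 ≈ 0.62575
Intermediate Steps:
((17 + 36)/67)² = (53*(1/67))² = (53/67)² = 2809/4489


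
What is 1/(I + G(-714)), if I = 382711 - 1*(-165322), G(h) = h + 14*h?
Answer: 1/537323 ≈ 1.8611e-6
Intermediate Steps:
G(h) = 15*h
I = 548033 (I = 382711 + 165322 = 548033)
1/(I + G(-714)) = 1/(548033 + 15*(-714)) = 1/(548033 - 10710) = 1/537323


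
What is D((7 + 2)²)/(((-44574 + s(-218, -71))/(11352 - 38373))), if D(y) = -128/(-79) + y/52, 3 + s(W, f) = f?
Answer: 352759155/183413984 ≈ 1.9233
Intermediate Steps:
s(W, f) = -3 + f
D(y) = 128/79 + y/52 (D(y) = -128*(-1/79) + y*(1/52) = 128/79 + y/52)
D((7 + 2)²)/(((-44574 + s(-218, -71))/(11352 - 38373))) = (128/79 + (7 + 2)²/52)/(((-44574 + (-3 - 71))/(11352 - 38373))) = (128/79 + (1/52)*9²)/(((-44574 - 74)/(-27021))) = (128/79 + (1/52)*81)/((-44648*(-1/27021))) = (128/79 + 81/52)/(44648/27021) = (13055/4108)*(27021/44648) = 352759155/183413984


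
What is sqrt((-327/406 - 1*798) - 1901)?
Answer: I*sqrt(445025126)/406 ≈ 51.96*I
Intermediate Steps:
sqrt((-327/406 - 1*798) - 1901) = sqrt((-327*1/406 - 798) - 1901) = sqrt((-327/406 - 798) - 1901) = sqrt(-324315/406 - 1901) = sqrt(-1096121/406) = I*sqrt(445025126)/406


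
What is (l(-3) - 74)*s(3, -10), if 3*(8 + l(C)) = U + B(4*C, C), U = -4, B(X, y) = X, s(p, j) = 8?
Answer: -2096/3 ≈ -698.67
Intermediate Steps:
l(C) = -28/3 + 4*C/3 (l(C) = -8 + (-4 + 4*C)/3 = -8 + (-4/3 + 4*C/3) = -28/3 + 4*C/3)
(l(-3) - 74)*s(3, -10) = ((-28/3 + (4/3)*(-3)) - 74)*8 = ((-28/3 - 4) - 74)*8 = (-40/3 - 74)*8 = -262/3*8 = -2096/3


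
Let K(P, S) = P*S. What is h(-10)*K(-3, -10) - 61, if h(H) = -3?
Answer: -151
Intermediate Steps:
h(-10)*K(-3, -10) - 61 = -(-9)*(-10) - 61 = -3*30 - 61 = -90 - 61 = -151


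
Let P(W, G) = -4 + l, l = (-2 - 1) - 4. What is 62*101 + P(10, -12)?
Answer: 6251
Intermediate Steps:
l = -7 (l = -3 - 4 = -7)
P(W, G) = -11 (P(W, G) = -4 - 7 = -11)
62*101 + P(10, -12) = 62*101 - 11 = 6262 - 11 = 6251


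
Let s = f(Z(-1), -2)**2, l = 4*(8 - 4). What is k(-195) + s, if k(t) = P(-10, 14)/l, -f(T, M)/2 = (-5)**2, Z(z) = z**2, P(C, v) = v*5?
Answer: 20035/8 ≈ 2504.4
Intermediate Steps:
P(C, v) = 5*v
f(T, M) = -50 (f(T, M) = -2*(-5)**2 = -2*25 = -50)
l = 16 (l = 4*4 = 16)
k(t) = 35/8 (k(t) = (5*14)/16 = 70*(1/16) = 35/8)
s = 2500 (s = (-50)**2 = 2500)
k(-195) + s = 35/8 + 2500 = 20035/8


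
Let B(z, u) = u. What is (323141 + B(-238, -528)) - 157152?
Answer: 165461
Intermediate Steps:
(323141 + B(-238, -528)) - 157152 = (323141 - 528) - 157152 = 322613 - 157152 = 165461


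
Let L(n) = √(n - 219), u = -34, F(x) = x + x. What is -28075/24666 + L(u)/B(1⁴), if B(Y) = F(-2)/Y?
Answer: -28075/24666 - I*√253/4 ≈ -1.1382 - 3.9765*I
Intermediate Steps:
F(x) = 2*x
L(n) = √(-219 + n)
B(Y) = -4/Y (B(Y) = (2*(-2))/Y = -4/Y)
-28075/24666 + L(u)/B(1⁴) = -28075/24666 + √(-219 - 34)/((-4/(1⁴))) = -28075*1/24666 + √(-253)/((-4/1)) = -28075/24666 + (I*√253)/((-4*1)) = -28075/24666 + (I*√253)/(-4) = -28075/24666 + (I*√253)*(-¼) = -28075/24666 - I*√253/4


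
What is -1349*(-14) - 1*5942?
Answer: 12944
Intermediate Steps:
-1349*(-14) - 1*5942 = 18886 - 5942 = 12944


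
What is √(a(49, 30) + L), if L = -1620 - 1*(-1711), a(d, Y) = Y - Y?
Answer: √91 ≈ 9.5394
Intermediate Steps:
a(d, Y) = 0
L = 91 (L = -1620 + 1711 = 91)
√(a(49, 30) + L) = √(0 + 91) = √91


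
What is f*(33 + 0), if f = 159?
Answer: 5247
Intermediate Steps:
f*(33 + 0) = 159*(33 + 0) = 159*33 = 5247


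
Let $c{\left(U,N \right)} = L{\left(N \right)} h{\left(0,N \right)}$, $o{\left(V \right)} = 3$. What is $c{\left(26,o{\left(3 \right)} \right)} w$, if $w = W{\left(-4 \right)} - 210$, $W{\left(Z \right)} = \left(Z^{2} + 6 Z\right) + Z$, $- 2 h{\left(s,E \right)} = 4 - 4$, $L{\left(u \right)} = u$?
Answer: $0$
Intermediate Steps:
$h{\left(s,E \right)} = 0$ ($h{\left(s,E \right)} = - \frac{4 - 4}{2} = \left(- \frac{1}{2}\right) 0 = 0$)
$W{\left(Z \right)} = Z^{2} + 7 Z$
$c{\left(U,N \right)} = 0$ ($c{\left(U,N \right)} = N 0 = 0$)
$w = -222$ ($w = - 4 \left(7 - 4\right) - 210 = \left(-4\right) 3 - 210 = -12 - 210 = -222$)
$c{\left(26,o{\left(3 \right)} \right)} w = 0 \left(-222\right) = 0$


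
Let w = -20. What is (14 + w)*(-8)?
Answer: 48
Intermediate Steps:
(14 + w)*(-8) = (14 - 20)*(-8) = -6*(-8) = 48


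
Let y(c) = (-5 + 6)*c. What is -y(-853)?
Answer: 853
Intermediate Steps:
y(c) = c (y(c) = 1*c = c)
-y(-853) = -1*(-853) = 853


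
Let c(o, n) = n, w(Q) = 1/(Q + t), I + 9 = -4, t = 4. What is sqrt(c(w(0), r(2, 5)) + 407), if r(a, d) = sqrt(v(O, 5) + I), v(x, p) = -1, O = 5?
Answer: sqrt(407 + I*sqrt(14)) ≈ 20.174 + 0.09273*I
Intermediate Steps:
I = -13 (I = -9 - 4 = -13)
w(Q) = 1/(4 + Q) (w(Q) = 1/(Q + 4) = 1/(4 + Q))
r(a, d) = I*sqrt(14) (r(a, d) = sqrt(-1 - 13) = sqrt(-14) = I*sqrt(14))
sqrt(c(w(0), r(2, 5)) + 407) = sqrt(I*sqrt(14) + 407) = sqrt(407 + I*sqrt(14))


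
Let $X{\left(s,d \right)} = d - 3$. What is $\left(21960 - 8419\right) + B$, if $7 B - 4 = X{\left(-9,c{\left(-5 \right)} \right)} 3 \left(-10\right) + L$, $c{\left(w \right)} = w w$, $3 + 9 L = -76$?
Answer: $\frac{847100}{63} \approx 13446.0$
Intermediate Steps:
$L = - \frac{79}{9}$ ($L = - \frac{1}{3} + \frac{1}{9} \left(-76\right) = - \frac{1}{3} - \frac{76}{9} = - \frac{79}{9} \approx -8.7778$)
$c{\left(w \right)} = w^{2}$
$X{\left(s,d \right)} = -3 + d$
$B = - \frac{5983}{63}$ ($B = \frac{4}{7} + \frac{\left(-3 + \left(-5\right)^{2}\right) 3 \left(-10\right) - \frac{79}{9}}{7} = \frac{4}{7} + \frac{\left(-3 + 25\right) \left(-30\right) - \frac{79}{9}}{7} = \frac{4}{7} + \frac{22 \left(-30\right) - \frac{79}{9}}{7} = \frac{4}{7} + \frac{-660 - \frac{79}{9}}{7} = \frac{4}{7} + \frac{1}{7} \left(- \frac{6019}{9}\right) = \frac{4}{7} - \frac{6019}{63} = - \frac{5983}{63} \approx -94.968$)
$\left(21960 - 8419\right) + B = \left(21960 - 8419\right) - \frac{5983}{63} = 13541 - \frac{5983}{63} = \frac{847100}{63}$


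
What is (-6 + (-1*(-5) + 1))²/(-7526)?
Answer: 0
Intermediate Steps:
(-6 + (-1*(-5) + 1))²/(-7526) = (-6 + (5 + 1))²*(-1/7526) = (-6 + 6)²*(-1/7526) = 0²*(-1/7526) = 0*(-1/7526) = 0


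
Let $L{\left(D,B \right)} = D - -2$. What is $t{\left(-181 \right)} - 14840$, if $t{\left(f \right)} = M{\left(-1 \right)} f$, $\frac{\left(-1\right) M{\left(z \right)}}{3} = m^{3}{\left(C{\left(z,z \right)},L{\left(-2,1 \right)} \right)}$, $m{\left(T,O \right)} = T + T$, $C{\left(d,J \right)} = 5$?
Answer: $528160$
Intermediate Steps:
$L{\left(D,B \right)} = 2 + D$ ($L{\left(D,B \right)} = D + 2 = 2 + D$)
$m{\left(T,O \right)} = 2 T$
$M{\left(z \right)} = -3000$ ($M{\left(z \right)} = - 3 \left(2 \cdot 5\right)^{3} = - 3 \cdot 10^{3} = \left(-3\right) 1000 = -3000$)
$t{\left(f \right)} = - 3000 f$
$t{\left(-181 \right)} - 14840 = \left(-3000\right) \left(-181\right) - 14840 = 543000 - 14840 = 528160$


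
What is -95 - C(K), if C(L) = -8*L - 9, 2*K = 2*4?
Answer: -54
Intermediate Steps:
K = 4 (K = (2*4)/2 = (½)*8 = 4)
C(L) = -9 - 8*L
-95 - C(K) = -95 - (-9 - 8*4) = -95 - (-9 - 32) = -95 - 1*(-41) = -95 + 41 = -54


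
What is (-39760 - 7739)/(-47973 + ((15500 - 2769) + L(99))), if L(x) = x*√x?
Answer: 1673959758/1241028265 + 14107203*√11/1241028265 ≈ 1.3866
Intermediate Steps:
L(x) = x^(3/2)
(-39760 - 7739)/(-47973 + ((15500 - 2769) + L(99))) = (-39760 - 7739)/(-47973 + ((15500 - 2769) + 99^(3/2))) = -47499/(-47973 + (12731 + 297*√11)) = -47499/(-35242 + 297*√11)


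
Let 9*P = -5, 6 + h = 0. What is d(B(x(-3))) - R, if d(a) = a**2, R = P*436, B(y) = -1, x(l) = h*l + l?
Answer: 2189/9 ≈ 243.22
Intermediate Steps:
h = -6 (h = -6 + 0 = -6)
P = -5/9 (P = (1/9)*(-5) = -5/9 ≈ -0.55556)
x(l) = -5*l (x(l) = -6*l + l = -5*l)
R = -2180/9 (R = -5/9*436 = -2180/9 ≈ -242.22)
d(B(x(-3))) - R = (-1)**2 - 1*(-2180/9) = 1 + 2180/9 = 2189/9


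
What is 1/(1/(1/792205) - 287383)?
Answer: 1/504822 ≈ 1.9809e-6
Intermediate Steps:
1/(1/(1/792205) - 287383) = 1/(792205 - 287383) = 1/504822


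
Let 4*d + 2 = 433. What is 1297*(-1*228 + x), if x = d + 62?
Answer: -302201/4 ≈ -75550.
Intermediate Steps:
d = 431/4 (d = -½ + (¼)*433 = -½ + 433/4 = 431/4 ≈ 107.75)
x = 679/4 (x = 431/4 + 62 = 679/4 ≈ 169.75)
1297*(-1*228 + x) = 1297*(-1*228 + 679/4) = 1297*(-228 + 679/4) = 1297*(-233/4) = -302201/4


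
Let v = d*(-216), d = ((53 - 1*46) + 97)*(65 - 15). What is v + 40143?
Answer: -1083057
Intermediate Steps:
d = 5200 (d = ((53 - 46) + 97)*50 = (7 + 97)*50 = 104*50 = 5200)
v = -1123200 (v = 5200*(-216) = -1123200)
v + 40143 = -1123200 + 40143 = -1083057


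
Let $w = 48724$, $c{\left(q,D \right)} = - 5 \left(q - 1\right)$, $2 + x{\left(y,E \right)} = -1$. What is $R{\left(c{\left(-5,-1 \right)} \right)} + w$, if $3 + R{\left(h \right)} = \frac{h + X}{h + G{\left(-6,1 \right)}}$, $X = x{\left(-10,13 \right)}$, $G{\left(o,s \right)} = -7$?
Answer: $\frac{1120610}{23} \approx 48722.0$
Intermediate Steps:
$x{\left(y,E \right)} = -3$ ($x{\left(y,E \right)} = -2 - 1 = -3$)
$X = -3$
$c{\left(q,D \right)} = 5 - 5 q$ ($c{\left(q,D \right)} = - 5 \left(-1 + q\right) = 5 - 5 q$)
$R{\left(h \right)} = -3 + \frac{-3 + h}{-7 + h}$ ($R{\left(h \right)} = -3 + \frac{h - 3}{h - 7} = -3 + \frac{-3 + h}{-7 + h}$)
$R{\left(c{\left(-5,-1 \right)} \right)} + w = \frac{2 \left(9 - \left(5 - -25\right)\right)}{-7 + \left(5 - -25\right)} + 48724 = \frac{2 \left(9 - \left(5 + 25\right)\right)}{-7 + \left(5 + 25\right)} + 48724 = \frac{2 \left(9 - 30\right)}{-7 + 30} + 48724 = \frac{2 \left(9 - 30\right)}{23} + 48724 = 2 \cdot \frac{1}{23} \left(-21\right) + 48724 = - \frac{42}{23} + 48724 = \frac{1120610}{23}$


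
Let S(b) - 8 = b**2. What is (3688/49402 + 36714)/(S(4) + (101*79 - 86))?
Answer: 69759566/15042909 ≈ 4.6374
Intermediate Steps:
S(b) = 8 + b**2
(3688/49402 + 36714)/(S(4) + (101*79 - 86)) = (3688/49402 + 36714)/((8 + 4**2) + (101*79 - 86)) = (3688*(1/49402) + 36714)/((8 + 16) + (7979 - 86)) = (1844/24701 + 36714)/(24 + 7893) = (906874358/24701)/7917 = (906874358/24701)*(1/7917) = 69759566/15042909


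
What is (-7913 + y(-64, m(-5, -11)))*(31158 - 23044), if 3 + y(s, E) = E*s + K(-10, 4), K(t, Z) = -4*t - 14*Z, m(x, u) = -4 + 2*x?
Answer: -57090104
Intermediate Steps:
K(t, Z) = -14*Z - 4*t
y(s, E) = -19 + E*s (y(s, E) = -3 + (E*s + (-14*4 - 4*(-10))) = -3 + (E*s + (-56 + 40)) = -3 + (E*s - 16) = -3 + (-16 + E*s) = -19 + E*s)
(-7913 + y(-64, m(-5, -11)))*(31158 - 23044) = (-7913 + (-19 + (-4 + 2*(-5))*(-64)))*(31158 - 23044) = (-7913 + (-19 + (-4 - 10)*(-64)))*8114 = (-7913 + (-19 - 14*(-64)))*8114 = (-7913 + (-19 + 896))*8114 = (-7913 + 877)*8114 = -7036*8114 = -57090104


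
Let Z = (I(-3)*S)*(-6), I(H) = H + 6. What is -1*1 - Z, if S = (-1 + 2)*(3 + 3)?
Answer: 107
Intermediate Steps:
I(H) = 6 + H
S = 6 (S = 1*6 = 6)
Z = -108 (Z = ((6 - 3)*6)*(-6) = (3*6)*(-6) = 18*(-6) = -108)
-1*1 - Z = -1*1 - 1*(-108) = -1 + 108 = 107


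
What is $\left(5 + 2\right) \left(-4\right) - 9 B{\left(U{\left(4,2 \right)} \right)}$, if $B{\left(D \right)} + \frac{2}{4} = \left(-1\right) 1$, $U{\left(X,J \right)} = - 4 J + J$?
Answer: $- \frac{29}{2} \approx -14.5$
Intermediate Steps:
$U{\left(X,J \right)} = - 3 J$
$B{\left(D \right)} = - \frac{3}{2}$ ($B{\left(D \right)} = - \frac{1}{2} - 1 = - \frac{3}{2}$)
$\left(5 + 2\right) \left(-4\right) - 9 B{\left(U{\left(4,2 \right)} \right)} = \left(5 + 2\right) \left(-4\right) - - \frac{27}{2} = 7 \left(-4\right) + \frac{27}{2} = -28 + \frac{27}{2} = - \frac{29}{2}$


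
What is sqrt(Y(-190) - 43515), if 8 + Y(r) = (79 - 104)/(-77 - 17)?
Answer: I*sqrt(384566878)/94 ≈ 208.62*I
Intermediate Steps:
Y(r) = -727/94 (Y(r) = -8 + (79 - 104)/(-77 - 17) = -8 - 25/(-94) = -8 - 25*(-1/94) = -8 + 25/94 = -727/94)
sqrt(Y(-190) - 43515) = sqrt(-727/94 - 43515) = sqrt(-4091137/94) = I*sqrt(384566878)/94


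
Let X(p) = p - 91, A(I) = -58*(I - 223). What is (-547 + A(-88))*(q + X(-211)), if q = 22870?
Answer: 394736888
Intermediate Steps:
A(I) = 12934 - 58*I (A(I) = -58*(-223 + I) = 12934 - 58*I)
X(p) = -91 + p
(-547 + A(-88))*(q + X(-211)) = (-547 + (12934 - 58*(-88)))*(22870 + (-91 - 211)) = (-547 + (12934 + 5104))*(22870 - 302) = (-547 + 18038)*22568 = 17491*22568 = 394736888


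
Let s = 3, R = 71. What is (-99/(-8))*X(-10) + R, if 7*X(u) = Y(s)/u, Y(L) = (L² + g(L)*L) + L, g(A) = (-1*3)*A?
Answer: 8249/112 ≈ 73.652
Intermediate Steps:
g(A) = -3*A
Y(L) = L - 2*L² (Y(L) = (L² + (-3*L)*L) + L = (L² - 3*L²) + L = -2*L² + L = L - 2*L²)
X(u) = -15/(7*u) (X(u) = ((3*(1 - 2*3))/u)/7 = ((3*(1 - 6))/u)/7 = ((3*(-5))/u)/7 = (-15/u)/7 = -15/(7*u))
(-99/(-8))*X(-10) + R = (-99/(-8))*(-15/7/(-10)) + 71 = (-99*(-⅛))*(-15/7*(-⅒)) + 71 = (99/8)*(3/14) + 71 = 297/112 + 71 = 8249/112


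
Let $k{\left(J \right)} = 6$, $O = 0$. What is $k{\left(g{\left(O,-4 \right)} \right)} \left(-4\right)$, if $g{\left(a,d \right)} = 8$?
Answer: $-24$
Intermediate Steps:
$k{\left(g{\left(O,-4 \right)} \right)} \left(-4\right) = 6 \left(-4\right) = -24$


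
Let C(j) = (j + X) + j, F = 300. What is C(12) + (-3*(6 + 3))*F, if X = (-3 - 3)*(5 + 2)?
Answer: -8118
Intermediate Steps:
X = -42 (X = -6*7 = -42)
C(j) = -42 + 2*j (C(j) = (j - 42) + j = (-42 + j) + j = -42 + 2*j)
C(12) + (-3*(6 + 3))*F = (-42 + 2*12) - 3*(6 + 3)*300 = (-42 + 24) - 3*9*300 = -18 - 27*300 = -18 - 8100 = -8118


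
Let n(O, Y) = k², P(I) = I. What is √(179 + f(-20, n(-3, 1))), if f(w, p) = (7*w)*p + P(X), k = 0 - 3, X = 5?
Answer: 2*I*√269 ≈ 32.802*I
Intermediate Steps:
k = -3
n(O, Y) = 9 (n(O, Y) = (-3)² = 9)
f(w, p) = 5 + 7*p*w (f(w, p) = (7*w)*p + 5 = 7*p*w + 5 = 5 + 7*p*w)
√(179 + f(-20, n(-3, 1))) = √(179 + (5 + 7*9*(-20))) = √(179 + (5 - 1260)) = √(179 - 1255) = √(-1076) = 2*I*√269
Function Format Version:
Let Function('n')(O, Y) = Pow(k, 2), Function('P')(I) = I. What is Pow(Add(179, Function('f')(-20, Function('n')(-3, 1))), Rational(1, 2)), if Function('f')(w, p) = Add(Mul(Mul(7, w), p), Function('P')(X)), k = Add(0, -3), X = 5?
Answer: Mul(2, I, Pow(269, Rational(1, 2))) ≈ Mul(32.802, I)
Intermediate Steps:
k = -3
Function('n')(O, Y) = 9 (Function('n')(O, Y) = Pow(-3, 2) = 9)
Function('f')(w, p) = Add(5, Mul(7, p, w)) (Function('f')(w, p) = Add(Mul(Mul(7, w), p), 5) = Add(Mul(7, p, w), 5) = Add(5, Mul(7, p, w)))
Pow(Add(179, Function('f')(-20, Function('n')(-3, 1))), Rational(1, 2)) = Pow(Add(179, Add(5, Mul(7, 9, -20))), Rational(1, 2)) = Pow(Add(179, Add(5, -1260)), Rational(1, 2)) = Pow(Add(179, -1255), Rational(1, 2)) = Pow(-1076, Rational(1, 2)) = Mul(2, I, Pow(269, Rational(1, 2)))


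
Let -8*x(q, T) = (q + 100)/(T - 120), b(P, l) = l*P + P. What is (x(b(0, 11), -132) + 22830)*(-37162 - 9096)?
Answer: -266130253505/252 ≈ -1.0561e+9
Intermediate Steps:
b(P, l) = P + P*l (b(P, l) = P*l + P = P + P*l)
x(q, T) = -(100 + q)/(8*(-120 + T)) (x(q, T) = -(q + 100)/(8*(T - 120)) = -(100 + q)/(8*(-120 + T)))
(x(b(0, 11), -132) + 22830)*(-37162 - 9096) = ((-100 - 0*(1 + 11))/(8*(-120 - 132)) + 22830)*(-37162 - 9096) = ((⅛)*(-100 - 0*12)/(-252) + 22830)*(-46258) = ((⅛)*(-1/252)*(-100 - 1*0) + 22830)*(-46258) = ((⅛)*(-1/252)*(-100 + 0) + 22830)*(-46258) = ((⅛)*(-1/252)*(-100) + 22830)*(-46258) = (25/504 + 22830)*(-46258) = (11506345/504)*(-46258) = -266130253505/252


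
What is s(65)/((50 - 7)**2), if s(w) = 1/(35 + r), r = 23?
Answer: 1/107242 ≈ 9.3247e-6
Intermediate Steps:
s(w) = 1/58 (s(w) = 1/(35 + 23) = 1/58)
s(65)/((50 - 7)**2) = 1/(58*((50 - 7)**2)) = 1/(58*(43**2)) = (1/58)/1849 = (1/58)*(1/1849) = 1/107242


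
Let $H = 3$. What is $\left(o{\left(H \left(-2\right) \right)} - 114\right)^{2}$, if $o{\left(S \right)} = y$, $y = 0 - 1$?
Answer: $13225$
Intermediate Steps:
$y = -1$ ($y = 0 - 1 = -1$)
$o{\left(S \right)} = -1$
$\left(o{\left(H \left(-2\right) \right)} - 114\right)^{2} = \left(-1 - 114\right)^{2} = \left(-115\right)^{2} = 13225$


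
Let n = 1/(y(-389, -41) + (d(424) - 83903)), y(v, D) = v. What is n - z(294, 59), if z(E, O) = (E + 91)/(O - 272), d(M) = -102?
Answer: 32491477/17975922 ≈ 1.8075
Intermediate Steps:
z(E, O) = (91 + E)/(-272 + O)
n = -1/84394 (n = 1/(-389 + (-102 - 83903)) = 1/(-389 - 84005) = 1/(-84394) = -1/84394 ≈ -1.1849e-5)
n - z(294, 59) = -1/84394 - (91 + 294)/(-272 + 59) = -1/84394 - 385/(-213) = -1/84394 - (-1)*385/213 = -1/84394 - 1*(-385/213) = -1/84394 + 385/213 = 32491477/17975922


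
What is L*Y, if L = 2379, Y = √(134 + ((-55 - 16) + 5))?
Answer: 4758*√17 ≈ 19618.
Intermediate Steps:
Y = 2*√17 (Y = √(134 + (-71 + 5)) = √(134 - 66) = √68 = 2*√17 ≈ 8.2462)
L*Y = 2379*(2*√17) = 4758*√17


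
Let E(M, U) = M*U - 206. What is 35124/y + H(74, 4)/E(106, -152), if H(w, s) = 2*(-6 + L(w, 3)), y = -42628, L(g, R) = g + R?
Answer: -72400826/86950463 ≈ -0.83267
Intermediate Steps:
L(g, R) = R + g
E(M, U) = -206 + M*U
H(w, s) = -6 + 2*w (H(w, s) = 2*(-6 + (3 + w)) = 2*(-3 + w) = -6 + 2*w)
35124/y + H(74, 4)/E(106, -152) = 35124/(-42628) + (-6 + 2*74)/(-206 + 106*(-152)) = 35124*(-1/42628) + (-6 + 148)/(-206 - 16112) = -8781/10657 + 142/(-16318) = -8781/10657 + 142*(-1/16318) = -8781/10657 - 71/8159 = -72400826/86950463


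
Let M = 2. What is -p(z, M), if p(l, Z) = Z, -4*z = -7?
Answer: -2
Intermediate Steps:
z = 7/4 (z = -1/4*(-7) = 7/4 ≈ 1.7500)
-p(z, M) = -1*2 = -2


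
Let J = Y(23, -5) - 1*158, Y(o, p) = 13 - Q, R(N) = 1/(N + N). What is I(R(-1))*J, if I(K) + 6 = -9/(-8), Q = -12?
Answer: 5187/8 ≈ 648.38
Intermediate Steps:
R(N) = 1/(2*N)
I(K) = -39/8 (I(K) = -6 - 9/(-8) = -6 - 9*(-1/8) = -6 + 9/8 = -39/8)
Y(o, p) = 25 (Y(o, p) = 13 - 1*(-12) = 13 + 12 = 25)
J = -133 (J = 25 - 1*158 = 25 - 158 = -133)
I(R(-1))*J = -39/8*(-133) = 5187/8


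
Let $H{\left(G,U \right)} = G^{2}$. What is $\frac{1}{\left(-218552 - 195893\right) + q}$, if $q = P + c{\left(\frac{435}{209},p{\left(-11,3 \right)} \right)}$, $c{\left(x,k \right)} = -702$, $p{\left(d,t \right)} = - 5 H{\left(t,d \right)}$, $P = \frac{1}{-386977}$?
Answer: $- \frac{386977}{160652340620} \approx -2.4088 \cdot 10^{-6}$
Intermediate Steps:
$P = - \frac{1}{386977} \approx -2.5841 \cdot 10^{-6}$
$p{\left(d,t \right)} = - 5 t^{2}$
$q = - \frac{271657855}{386977}$ ($q = - \frac{1}{386977} - 702 = - \frac{271657855}{386977} \approx -702.0$)
$\frac{1}{\left(-218552 - 195893\right) + q} = \frac{1}{\left(-218552 - 195893\right) - \frac{271657855}{386977}} = \frac{1}{-414445 - \frac{271657855}{386977}} = \frac{1}{- \frac{160652340620}{386977}} = - \frac{386977}{160652340620}$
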